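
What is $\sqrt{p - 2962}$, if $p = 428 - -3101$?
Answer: $9 \sqrt{7} \approx 23.812$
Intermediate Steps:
$p = 3529$ ($p = 428 + 3101 = 3529$)
$\sqrt{p - 2962} = \sqrt{3529 - 2962} = \sqrt{567} = 9 \sqrt{7}$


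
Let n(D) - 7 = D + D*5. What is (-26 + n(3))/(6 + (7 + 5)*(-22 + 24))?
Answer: -1/30 ≈ -0.033333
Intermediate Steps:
n(D) = 7 + 6*D (n(D) = 7 + (D + D*5) = 7 + (D + 5*D) = 7 + 6*D)
(-26 + n(3))/(6 + (7 + 5)*(-22 + 24)) = (-26 + (7 + 6*3))/(6 + (7 + 5)*(-22 + 24)) = (-26 + (7 + 18))/(6 + 12*2) = (-26 + 25)/(6 + 24) = -1/30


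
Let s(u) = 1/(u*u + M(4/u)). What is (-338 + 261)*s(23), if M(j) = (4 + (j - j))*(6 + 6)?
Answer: -77/577 ≈ -0.13345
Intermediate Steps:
M(j) = 48 (M(j) = (4 + 0)*12 = 4*12 = 48)
s(u) = 1/(48 + u**2) (s(u) = 1/(u*u + 48) = 1/(u**2 + 48) = 1/(48 + u**2))
(-338 + 261)*s(23) = (-338 + 261)/(48 + 23**2) = -77/(48 + 529) = -77/577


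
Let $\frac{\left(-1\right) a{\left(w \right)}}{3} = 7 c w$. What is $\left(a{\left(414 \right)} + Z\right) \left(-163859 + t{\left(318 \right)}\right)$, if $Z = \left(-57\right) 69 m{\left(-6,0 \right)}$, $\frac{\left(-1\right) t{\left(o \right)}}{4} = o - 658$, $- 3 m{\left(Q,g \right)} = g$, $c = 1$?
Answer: $1412766306$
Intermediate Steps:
$a{\left(w \right)} = - 21 w$ ($a{\left(w \right)} = - 3 \cdot 7 \cdot 1 w = - 3 \cdot 7 w = - 21 w$)
$m{\left(Q,g \right)} = - \frac{g}{3}$
$t{\left(o \right)} = 2632 - 4 o$ ($t{\left(o \right)} = - 4 \left(o - 658\right) = - 4 \left(-658 + o\right) = 2632 - 4 o$)
$Z = 0$ ($Z = \left(-57\right) 69 \left(\left(- \frac{1}{3}\right) 0\right) = \left(-3933\right) 0 = 0$)
$\left(a{\left(414 \right)} + Z\right) \left(-163859 + t{\left(318 \right)}\right) = \left(\left(-21\right) 414 + 0\right) \left(-163859 + \left(2632 - 1272\right)\right) = \left(-8694 + 0\right) \left(-163859 + \left(2632 - 1272\right)\right) = - 8694 \left(-163859 + 1360\right) = \left(-8694\right) \left(-162499\right) = 1412766306$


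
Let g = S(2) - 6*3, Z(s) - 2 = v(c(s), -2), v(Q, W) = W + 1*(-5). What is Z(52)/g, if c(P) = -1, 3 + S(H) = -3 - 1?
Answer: ⅕ ≈ 0.20000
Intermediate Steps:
S(H) = -7 (S(H) = -3 + (-3 - 1) = -3 - 4 = -7)
v(Q, W) = -5 + W (v(Q, W) = W - 5 = -5 + W)
Z(s) = -5 (Z(s) = 2 + (-5 - 2) = 2 - 7 = -5)
g = -25 (g = -7 - 6*3 = -7 - 18 = -25)
Z(52)/g = -5/(-25) = -5*(-1/25) = ⅕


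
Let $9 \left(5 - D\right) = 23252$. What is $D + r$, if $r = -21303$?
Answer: $- \frac{214934}{9} \approx -23882.0$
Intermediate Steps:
$D = - \frac{23207}{9}$ ($D = 5 - \frac{23252}{9} = - \frac{23207}{9} \approx -2578.6$)
$D + r = - \frac{23207}{9} - 21303 = - \frac{214934}{9}$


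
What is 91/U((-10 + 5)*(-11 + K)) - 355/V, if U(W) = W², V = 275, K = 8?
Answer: -2194/2475 ≈ -0.88647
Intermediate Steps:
91/U((-10 + 5)*(-11 + K)) - 355/V = 91/(((-10 + 5)*(-11 + 8))²) - 355/275 = 91/((-5*(-3))²) - 355*1/275 = 91/(15²) - 71/55 = 91/225 - 71/55 = -2194/2475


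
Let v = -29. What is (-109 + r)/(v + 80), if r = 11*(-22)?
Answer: -117/17 ≈ -6.8824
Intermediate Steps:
r = -242
(-109 + r)/(v + 80) = (-109 - 242)/(-29 + 80) = -351/51 = -351*1/51 = -117/17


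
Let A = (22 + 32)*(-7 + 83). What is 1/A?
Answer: 1/4104 ≈ 0.00024366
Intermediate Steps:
A = 4104 (A = 54*76 = 4104)
1/A = 1/4104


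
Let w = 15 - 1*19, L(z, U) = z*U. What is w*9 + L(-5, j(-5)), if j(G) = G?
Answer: -11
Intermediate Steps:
L(z, U) = U*z
w = -4 (w = 15 - 19 = -4)
w*9 + L(-5, j(-5)) = -4*9 - 5*(-5) = -36 + 25 = -11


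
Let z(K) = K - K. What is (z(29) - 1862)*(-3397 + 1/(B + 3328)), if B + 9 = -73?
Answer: 10265821391/1623 ≈ 6.3252e+6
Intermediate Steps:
B = -82 (B = -9 - 73 = -82)
z(K) = 0
(z(29) - 1862)*(-3397 + 1/(B + 3328)) = (0 - 1862)*(-3397 + 1/(-82 + 3328)) = -1862*(-3397 + 1/3246) = -1862*(-11026661/3246) = 10265821391/1623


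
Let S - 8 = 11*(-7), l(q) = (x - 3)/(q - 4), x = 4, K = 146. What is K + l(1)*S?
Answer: 169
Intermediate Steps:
l(q) = 1/(-4 + q) (l(q) = (4 - 3)/(q - 4) = 1/(-4 + q))
S = -69 (S = 8 + 11*(-7) = 8 - 77 = -69)
K + l(1)*S = 146 - 69/(-4 + 1) = 146 - 69/(-3) = 146 - ⅓*(-69) = 146 + 23 = 169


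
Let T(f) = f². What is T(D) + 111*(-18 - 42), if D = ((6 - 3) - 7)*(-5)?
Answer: -6260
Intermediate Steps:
D = 20 (D = (3 - 7)*(-5) = -4*(-5) = 20)
T(D) + 111*(-18 - 42) = 20² + 111*(-18 - 42) = 400 + 111*(-60) = 400 - 6660 = -6260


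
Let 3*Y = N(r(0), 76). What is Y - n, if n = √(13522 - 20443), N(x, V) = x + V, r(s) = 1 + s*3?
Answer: 77/3 - 3*I*√769 ≈ 25.667 - 83.193*I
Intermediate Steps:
r(s) = 1 + 3*s
N(x, V) = V + x
Y = 77/3 (Y = (76 + (1 + 3*0))/3 = (76 + (1 + 0))/3 = (76 + 1)/3 = (⅓)*77 = 77/3 ≈ 25.667)
n = 3*I*√769 (n = √(-6921) = 3*I*√769 ≈ 83.193*I)
Y - n = 77/3 - 3*I*√769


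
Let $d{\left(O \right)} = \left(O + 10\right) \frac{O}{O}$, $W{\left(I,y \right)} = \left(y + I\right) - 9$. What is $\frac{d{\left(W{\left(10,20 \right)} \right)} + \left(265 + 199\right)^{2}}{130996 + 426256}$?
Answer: $\frac{215327}{557252} \approx 0.38641$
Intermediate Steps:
$W{\left(I,y \right)} = -9 + I + y$ ($W{\left(I,y \right)} = \left(I + y\right) - 9 = -9 + I + y$)
$d{\left(O \right)} = 10 + O$ ($d{\left(O \right)} = \left(10 + O\right) 1 = 10 + O$)
$\frac{d{\left(W{\left(10,20 \right)} \right)} + \left(265 + 199\right)^{2}}{130996 + 426256} = \frac{\left(10 + \left(-9 + 10 + 20\right)\right) + \left(265 + 199\right)^{2}}{130996 + 426256} = \frac{\left(10 + 21\right) + 464^{2}}{557252} = \left(31 + 215296\right) \frac{1}{557252} = 215327 \cdot \frac{1}{557252} = \frac{215327}{557252}$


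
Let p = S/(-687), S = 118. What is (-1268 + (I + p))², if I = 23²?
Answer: 257872011721/471969 ≈ 5.4638e+5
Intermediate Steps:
I = 529
p = -118/687 (p = 118/(-687) = 118*(-1/687) = -118/687 ≈ -0.17176)
(-1268 + (I + p))² = (-1268 + (529 - 118/687))² = (-1268 + 363305/687)² = (-507811/687)² = 257872011721/471969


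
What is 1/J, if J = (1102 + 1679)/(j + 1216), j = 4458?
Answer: 5674/2781 ≈ 2.0403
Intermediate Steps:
J = 2781/5674 (J = (1102 + 1679)/(4458 + 1216) = 2781/5674 ≈ 0.49013)
1/J = 1/(2781/5674) = 5674/2781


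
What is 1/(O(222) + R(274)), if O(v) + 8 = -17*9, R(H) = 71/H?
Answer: -274/44043 ≈ -0.0062212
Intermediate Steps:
O(v) = -161 (O(v) = -8 - 17*9 = -8 - 153 = -161)
1/(O(222) + R(274)) = 1/(-161 + 71/274) = 1/(-44043/274) = -274/44043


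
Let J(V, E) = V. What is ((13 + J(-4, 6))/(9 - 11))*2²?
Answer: -18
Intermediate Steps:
((13 + J(-4, 6))/(9 - 11))*2² = ((13 - 4)/(9 - 11))*2² = (9/(-2))*4 = (9*(-½))*4 = -9/2*4 = -18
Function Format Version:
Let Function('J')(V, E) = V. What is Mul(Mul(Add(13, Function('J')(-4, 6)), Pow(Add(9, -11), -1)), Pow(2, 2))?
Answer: -18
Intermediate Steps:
Mul(Mul(Add(13, Function('J')(-4, 6)), Pow(Add(9, -11), -1)), Pow(2, 2)) = Mul(Mul(Add(13, -4), Pow(Add(9, -11), -1)), Pow(2, 2)) = Mul(Mul(9, Pow(-2, -1)), 4) = Mul(Mul(9, Rational(-1, 2)), 4) = Mul(Rational(-9, 2), 4) = -18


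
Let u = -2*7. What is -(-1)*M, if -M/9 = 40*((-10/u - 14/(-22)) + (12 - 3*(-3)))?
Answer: -619560/77 ≈ -8046.2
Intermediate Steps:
u = -14
M = -619560/77 (M = -360*((-10/(-14) - 14/(-22)) + (12 - 3*(-3))) = -360*((-10*(-1/14) - 14*(-1/22)) + (12 + 9)) = -360*((5/7 + 7/11) + 21) = -360*(104/77 + 21) = -360*1721/77 = -9*68840/77 = -619560/77 ≈ -8046.2)
-(-1)*M = -(-1)*(-619560)/77 = -1*619560/77 = -619560/77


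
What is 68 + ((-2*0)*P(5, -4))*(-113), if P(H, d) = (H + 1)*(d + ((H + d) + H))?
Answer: 68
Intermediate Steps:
P(H, d) = (1 + H)*(2*H + 2*d) (P(H, d) = (1 + H)*(d + (d + 2*H)) = (1 + H)*(2*H + 2*d))
68 + ((-2*0)*P(5, -4))*(-113) = 68 + ((-2*0)*(2*5 + 2*(-4) + 2*5² + 2*5*(-4)))*(-113) = 68 + (0*(10 - 8 + 2*25 - 40))*(-113) = 68 + (0*(10 - 8 + 50 - 40))*(-113) = 68 + (0*12)*(-113) = 68 + 0*(-113) = 68 + 0 = 68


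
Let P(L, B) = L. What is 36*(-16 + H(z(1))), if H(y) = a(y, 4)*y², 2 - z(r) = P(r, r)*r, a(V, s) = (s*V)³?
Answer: 1728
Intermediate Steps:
a(V, s) = V³*s³ (a(V, s) = (V*s)³ = V³*s³)
z(r) = 2 - r² (z(r) = 2 - r*r = 2 - r²)
H(y) = 64*y⁵ (H(y) = (y³*4³)*y² = (y³*64)*y² = (64*y³)*y² = 64*y⁵)
36*(-16 + H(z(1))) = 36*(-16 + 64*(2 - 1*1²)⁵) = 36*(-16 + 64*(2 - 1*1)⁵) = 36*(-16 + 64*(2 - 1)⁵) = 36*(-16 + 64*1⁵) = 36*(-16 + 64*1) = 36*(-16 + 64) = 36*48 = 1728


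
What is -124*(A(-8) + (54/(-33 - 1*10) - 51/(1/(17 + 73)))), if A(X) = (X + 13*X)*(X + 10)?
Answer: 25674944/43 ≈ 5.9709e+5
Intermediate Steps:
A(X) = 14*X*(10 + X) (A(X) = (14*X)*(10 + X) = 14*X*(10 + X))
-124*(A(-8) + (54/(-33 - 1*10) - 51/(1/(17 + 73)))) = -124*(14*(-8)*(10 - 8) + (54/(-33 - 1*10) - 51/(1/(17 + 73)))) = -124*(14*(-8)*2 + (54/(-33 - 10) - 51/(1/90))) = -124*(-224 + (54/(-43) - 51/1/90)) = -124*(-224 + (54*(-1/43) - 51*90)) = -124*(-224 + (-54/43 - 4590)) = -124*(-224 - 197424/43) = -124*(-207056/43) = 25674944/43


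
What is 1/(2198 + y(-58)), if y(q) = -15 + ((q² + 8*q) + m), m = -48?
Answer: 1/5035 ≈ 0.00019861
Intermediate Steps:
y(q) = -63 + q² + 8*q (y(q) = -15 + ((q² + 8*q) - 48) = -15 + (-48 + q² + 8*q) = -63 + q² + 8*q)
1/(2198 + y(-58)) = 1/(2198 + (-63 + (-58)² + 8*(-58))) = 1/(2198 + (-63 + 3364 - 464)) = 1/(2198 + 2837) = 1/5035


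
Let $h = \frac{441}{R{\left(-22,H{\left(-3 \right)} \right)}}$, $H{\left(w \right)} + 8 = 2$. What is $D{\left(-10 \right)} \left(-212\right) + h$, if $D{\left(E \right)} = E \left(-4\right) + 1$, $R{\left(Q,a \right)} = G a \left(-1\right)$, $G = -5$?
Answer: $- \frac{87067}{10} \approx -8706.7$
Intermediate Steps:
$H{\left(w \right)} = -6$ ($H{\left(w \right)} = -8 + 2 = -6$)
$R{\left(Q,a \right)} = 5 a$ ($R{\left(Q,a \right)} = - 5 a \left(-1\right) = 5 a$)
$D{\left(E \right)} = 1 - 4 E$ ($D{\left(E \right)} = - 4 E + 1 = 1 - 4 E$)
$h = - \frac{147}{10}$ ($h = \frac{441}{5 \left(-6\right)} = \frac{441}{-30} = 441 \left(- \frac{1}{30}\right) = - \frac{147}{10} \approx -14.7$)
$D{\left(-10 \right)} \left(-212\right) + h = \left(1 - -40\right) \left(-212\right) - \frac{147}{10} = \left(1 + 40\right) \left(-212\right) - \frac{147}{10} = 41 \left(-212\right) - \frac{147}{10} = -8692 - \frac{147}{10} = - \frac{87067}{10}$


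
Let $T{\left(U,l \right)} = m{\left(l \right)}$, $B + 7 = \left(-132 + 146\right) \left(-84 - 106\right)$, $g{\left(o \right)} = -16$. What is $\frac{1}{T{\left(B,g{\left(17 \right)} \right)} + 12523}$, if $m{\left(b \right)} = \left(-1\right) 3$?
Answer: $\frac{1}{12520} \approx 7.9872 \cdot 10^{-5}$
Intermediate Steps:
$B = -2667$ ($B = -7 + \left(-132 + 146\right) \left(-84 - 106\right) = -7 + 14 \left(-190\right) = -7 - 2660 = -2667$)
$m{\left(b \right)} = -3$
$T{\left(U,l \right)} = -3$
$\frac{1}{T{\left(B,g{\left(17 \right)} \right)} + 12523} = \frac{1}{-3 + 12523} = \frac{1}{12520}$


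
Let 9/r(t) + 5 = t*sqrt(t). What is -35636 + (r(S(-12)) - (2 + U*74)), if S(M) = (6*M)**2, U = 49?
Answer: -14655013143/373243 ≈ -39264.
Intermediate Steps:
S(M) = 36*M**2
r(t) = 9/(-5 + t**(3/2)) (r(t) = 9/(-5 + t*sqrt(t)) = 9/(-5 + t**(3/2)))
-35636 + (r(S(-12)) - (2 + U*74)) = -35636 + (9/(-5 + (36*(-12)**2)**(3/2)) - (2 + 49*74)) = -35636 + (9/(-5 + (36*144)**(3/2)) - (2 + 3626)) = -35636 + (9/(-5 + 5184**(3/2)) - 1*3628) = -35636 + (9/(-5 + 373248) - 3628) = -35636 + (9/373243 - 3628) = -35636 - 1354125595/373243 = -14655013143/373243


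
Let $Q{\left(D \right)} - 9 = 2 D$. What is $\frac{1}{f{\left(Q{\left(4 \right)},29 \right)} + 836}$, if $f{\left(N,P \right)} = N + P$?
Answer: $\frac{1}{882} \approx 0.0011338$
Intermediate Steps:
$Q{\left(D \right)} = 9 + 2 D$
$\frac{1}{f{\left(Q{\left(4 \right)},29 \right)} + 836} = \frac{1}{\left(\left(9 + 2 \cdot 4\right) + 29\right) + 836} = \frac{1}{\left(\left(9 + 8\right) + 29\right) + 836} = \frac{1}{\left(17 + 29\right) + 836} = \frac{1}{46 + 836} = \frac{1}{882}$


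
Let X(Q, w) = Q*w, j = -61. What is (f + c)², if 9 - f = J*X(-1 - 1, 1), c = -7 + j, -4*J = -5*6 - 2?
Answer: 1849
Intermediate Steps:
J = 8 (J = -(-5*6 - 2)/4 = -(-30 - 2)/4 = -¼*(-32) = 8)
c = -68 (c = -7 - 61 = -68)
f = 25 (f = 9 - 8*(-1 - 1)*1 = 9 - 8*(-2*1) = 9 - 8*(-2) = 9 - 1*(-16) = 9 + 16 = 25)
(f + c)² = (25 - 68)² = (-43)² = 1849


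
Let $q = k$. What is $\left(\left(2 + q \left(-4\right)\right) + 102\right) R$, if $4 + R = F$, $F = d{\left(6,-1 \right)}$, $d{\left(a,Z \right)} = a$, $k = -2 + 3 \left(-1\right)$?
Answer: $248$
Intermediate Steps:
$k = -5$ ($k = -2 - 3 = -5$)
$q = -5$
$F = 6$
$R = 2$ ($R = -4 + 6 = 2$)
$\left(\left(2 + q \left(-4\right)\right) + 102\right) R = \left(\left(2 - -20\right) + 102\right) 2 = \left(\left(2 + 20\right) + 102\right) 2 = \left(22 + 102\right) 2 = 124 \cdot 2 = 248$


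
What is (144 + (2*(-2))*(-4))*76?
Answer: 12160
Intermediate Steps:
(144 + (2*(-2))*(-4))*76 = (144 - 4*(-4))*76 = (144 + 16)*76 = 160*76 = 12160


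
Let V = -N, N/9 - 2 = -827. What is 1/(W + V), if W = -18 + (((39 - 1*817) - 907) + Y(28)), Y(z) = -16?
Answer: 1/5706 ≈ 0.00017525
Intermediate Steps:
N = -7425 (N = 18 + 9*(-827) = 18 - 7443 = -7425)
W = -1719 (W = -18 + (((39 - 1*817) - 907) - 16) = -18 + (((39 - 817) - 907) - 16) = -18 + ((-778 - 907) - 16) = -18 + (-1685 - 16) = -18 - 1701 = -1719)
V = 7425 (V = -1*(-7425) = 7425)
1/(W + V) = 1/(-1719 + 7425) = 1/5706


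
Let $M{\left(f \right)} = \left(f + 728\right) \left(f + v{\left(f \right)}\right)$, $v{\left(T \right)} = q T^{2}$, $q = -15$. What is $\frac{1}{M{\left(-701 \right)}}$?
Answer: $- \frac{1}{199036332} \approx -5.0242 \cdot 10^{-9}$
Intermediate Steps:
$v{\left(T \right)} = - 15 T^{2}$
$M{\left(f \right)} = \left(728 + f\right) \left(f - 15 f^{2}\right)$ ($M{\left(f \right)} = \left(f + 728\right) \left(f - 15 f^{2}\right) = \left(728 + f\right) \left(f - 15 f^{2}\right)$)
$\frac{1}{M{\left(-701 \right)}} = \frac{1}{\left(-701\right) \left(728 - -7654219 - 15 \left(-701\right)^{2}\right)} = \frac{1}{\left(-701\right) \left(728 + 7654219 - 7371015\right)} = \frac{1}{\left(-701\right) 283932} = \frac{1}{-199036332} = - \frac{1}{199036332}$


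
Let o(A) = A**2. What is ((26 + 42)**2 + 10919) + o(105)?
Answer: 26568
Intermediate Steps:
((26 + 42)**2 + 10919) + o(105) = ((26 + 42)**2 + 10919) + 105**2 = (68**2 + 10919) + 11025 = (4624 + 10919) + 11025 = 15543 + 11025 = 26568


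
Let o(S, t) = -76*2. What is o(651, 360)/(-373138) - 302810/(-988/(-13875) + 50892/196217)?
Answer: -76904069946151886327/83955014168912 ≈ -9.1602e+5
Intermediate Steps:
o(S, t) = -152
o(651, 360)/(-373138) - 302810/(-988/(-13875) + 50892/196217) = -152/(-373138) - 302810/(-988/(-13875) + 50892/196217) = -152*(-1/373138) - 302810/(-988*(-1/13875) + 50892*(1/196217)) = 76/186569 - 302810/(988/13875 + 50892/196217) = 76/186569 - 302810/899988896/2722510875 = 76/186569 - 302810*2722510875/899988896 = 76/186569 - 412201759029375/449994448 = -76904069946151886327/83955014168912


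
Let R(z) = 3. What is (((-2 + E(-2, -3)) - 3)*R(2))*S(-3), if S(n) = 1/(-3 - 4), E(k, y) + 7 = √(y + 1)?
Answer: 36/7 - 3*I*√2/7 ≈ 5.1429 - 0.60609*I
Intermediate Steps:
E(k, y) = -7 + √(1 + y) (E(k, y) = -7 + √(y + 1) = -7 + √(1 + y))
S(n) = -⅐ (S(n) = 1/(-7) = -⅐)
(((-2 + E(-2, -3)) - 3)*R(2))*S(-3) = (((-2 + (-7 + √(1 - 3))) - 3)*3)*(-⅐) = (((-2 + (-7 + √(-2))) - 3)*3)*(-⅐) = (((-2 + (-7 + I*√2)) - 3)*3)*(-⅐) = (((-9 + I*√2) - 3)*3)*(-⅐) = ((-12 + I*√2)*3)*(-⅐) = (-36 + 3*I*√2)*(-⅐) = 36/7 - 3*I*√2/7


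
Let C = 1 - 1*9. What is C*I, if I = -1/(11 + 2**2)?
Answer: 8/15 ≈ 0.53333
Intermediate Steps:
C = -8 (C = 1 - 9 = -8)
I = -1/15 (I = -1/(11 + 4) = -1/15 ≈ -0.066667)
C*I = -8*(-1/15) = 8/15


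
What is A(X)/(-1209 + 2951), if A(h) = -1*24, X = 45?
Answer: -12/871 ≈ -0.013777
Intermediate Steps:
A(h) = -24
A(X)/(-1209 + 2951) = -24/(-1209 + 2951) = -24/1742 = -24*1/1742 = -12/871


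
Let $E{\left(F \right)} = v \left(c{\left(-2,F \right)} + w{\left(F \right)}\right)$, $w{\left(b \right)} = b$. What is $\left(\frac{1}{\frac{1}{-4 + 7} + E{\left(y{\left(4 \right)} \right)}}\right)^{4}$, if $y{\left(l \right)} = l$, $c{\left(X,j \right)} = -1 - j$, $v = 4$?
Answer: $\frac{81}{14641} \approx 0.0055324$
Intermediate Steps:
$E{\left(F \right)} = -4$ ($E{\left(F \right)} = 4 \left(\left(-1 - F\right) + F\right) = 4 \left(-1\right) = -4$)
$\left(\frac{1}{\frac{1}{-4 + 7} + E{\left(y{\left(4 \right)} \right)}}\right)^{4} = \left(\frac{1}{\frac{1}{-4 + 7} - 4}\right)^{4} = \left(\frac{1}{\frac{1}{3} - 4}\right)^{4} = \left(\frac{1}{- \frac{11}{3}}\right)^{4} = \left(- \frac{3}{11}\right)^{4} = \frac{81}{14641}$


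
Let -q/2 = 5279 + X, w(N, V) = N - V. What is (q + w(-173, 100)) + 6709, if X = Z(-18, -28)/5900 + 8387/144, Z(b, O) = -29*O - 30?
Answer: -450155377/106200 ≈ -4238.8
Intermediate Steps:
Z(b, O) = -30 - 29*O
X = 12398977/212400 (X = (-30 - 29*(-28))/5900 + 8387/144 = (-30 + 812)*(1/5900) + 8387*(1/144) = 782*(1/5900) + 8387/144 = 391/2950 + 8387/144 = 12398977/212400 ≈ 58.376)
q = -1133658577/106200 (q = -2*(5279 + 12398977/212400) = -2*1133658577/212400 = -1133658577/106200 ≈ -10675.)
(q + w(-173, 100)) + 6709 = (-1133658577/106200 + (-173 - 1*100)) + 6709 = (-1133658577/106200 + (-173 - 100)) + 6709 = (-1133658577/106200 - 273) + 6709 = -1162651177/106200 + 6709 = -450155377/106200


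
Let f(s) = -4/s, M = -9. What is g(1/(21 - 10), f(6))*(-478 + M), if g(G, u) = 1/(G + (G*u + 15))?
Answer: -16071/496 ≈ -32.401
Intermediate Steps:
g(G, u) = 1/(15 + G + G*u) (g(G, u) = 1/(G + (15 + G*u)) = 1/(15 + G + G*u))
g(1/(21 - 10), f(6))*(-478 + M) = (-478 - 9)/(15 + 1/(21 - 10) + (-4/6)/(21 - 10)) = -487/(15 + 1/11 + (-4*⅙)/11) = -487/(15 + 1/11 + (1/11)*(-⅔)) = -487/(15 + 1/11 - 2/33) = -487/(496/33) = (33/496)*(-487) = -16071/496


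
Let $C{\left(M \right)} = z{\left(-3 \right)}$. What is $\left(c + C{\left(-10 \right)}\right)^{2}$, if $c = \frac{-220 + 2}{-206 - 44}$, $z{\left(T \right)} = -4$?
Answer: $\frac{152881}{15625} \approx 9.7844$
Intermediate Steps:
$C{\left(M \right)} = -4$
$c = \frac{109}{125}$ ($c = - \frac{218}{-250} = \left(-218\right) \left(- \frac{1}{250}\right) = \frac{109}{125} \approx 0.872$)
$\left(c + C{\left(-10 \right)}\right)^{2} = \left(\frac{109}{125} - 4\right)^{2} = \left(- \frac{391}{125}\right)^{2} = \frac{152881}{15625}$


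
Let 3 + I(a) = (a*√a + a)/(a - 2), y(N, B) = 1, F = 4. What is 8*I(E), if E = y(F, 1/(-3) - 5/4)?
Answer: -40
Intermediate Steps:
E = 1
I(a) = -3 + (a + a^(3/2))/(-2 + a) (I(a) = -3 + (a*√a + a)/(a - 2) = -3 + (a^(3/2) + a)/(-2 + a) = -3 + (a + a^(3/2))/(-2 + a))
8*I(E) = 8*((6 + 1^(3/2) - 2*1)/(-2 + 1)) = 8*((6 + 1 - 2)/(-1)) = 8*(-1*5) = 8*(-5) = -40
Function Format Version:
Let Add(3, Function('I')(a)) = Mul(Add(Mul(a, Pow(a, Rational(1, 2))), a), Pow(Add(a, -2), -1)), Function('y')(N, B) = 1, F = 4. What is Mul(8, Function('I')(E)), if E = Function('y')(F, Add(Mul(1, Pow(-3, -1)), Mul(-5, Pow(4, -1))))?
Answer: -40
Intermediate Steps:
E = 1
Function('I')(a) = Add(-3, Mul(Pow(Add(-2, a), -1), Add(a, Pow(a, Rational(3, 2))))) (Function('I')(a) = Add(-3, Mul(Add(Mul(a, Pow(a, Rational(1, 2))), a), Pow(Add(a, -2), -1))) = Add(-3, Mul(Add(Pow(a, Rational(3, 2)), a), Pow(Add(-2, a), -1))) = Add(-3, Mul(Add(a, Pow(a, Rational(3, 2))), Pow(Add(-2, a), -1))) = Add(-3, Mul(Pow(Add(-2, a), -1), Add(a, Pow(a, Rational(3, 2))))))
Mul(8, Function('I')(E)) = Mul(8, Mul(Pow(Add(-2, 1), -1), Add(6, Pow(1, Rational(3, 2)), Mul(-2, 1)))) = Mul(8, Mul(Pow(-1, -1), Add(6, 1, -2))) = Mul(8, Mul(-1, 5)) = Mul(8, -5) = -40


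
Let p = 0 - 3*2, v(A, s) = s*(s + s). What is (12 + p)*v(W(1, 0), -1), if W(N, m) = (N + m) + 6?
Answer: 12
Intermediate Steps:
W(N, m) = 6 + N + m
v(A, s) = 2*s² (v(A, s) = s*(2*s) = 2*s²)
p = -6 (p = 0 - 6 = -6)
(12 + p)*v(W(1, 0), -1) = (12 - 6)*(2*(-1)²) = 6*(2*1) = 6*2 = 12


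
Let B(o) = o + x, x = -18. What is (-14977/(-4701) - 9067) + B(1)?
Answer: -42688907/4701 ≈ -9080.8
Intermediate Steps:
B(o) = -18 + o (B(o) = o - 18 = -18 + o)
(-14977/(-4701) - 9067) + B(1) = (-14977/(-4701) - 9067) + (-18 + 1) = (-14977*(-1/4701) - 9067) - 17 = (14977/4701 - 9067) - 17 = -42608990/4701 - 17 = -42688907/4701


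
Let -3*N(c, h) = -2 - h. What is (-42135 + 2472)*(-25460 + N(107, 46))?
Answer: 1009185372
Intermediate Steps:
N(c, h) = ⅔ + h/3 (N(c, h) = -(-2 - h)/3 = ⅔ + h/3)
(-42135 + 2472)*(-25460 + N(107, 46)) = (-42135 + 2472)*(-25460 + (⅔ + (⅓)*46)) = -39663*(-25460 + (⅔ + 46/3)) = -39663*(-25460 + 16) = -39663*(-25444) = 1009185372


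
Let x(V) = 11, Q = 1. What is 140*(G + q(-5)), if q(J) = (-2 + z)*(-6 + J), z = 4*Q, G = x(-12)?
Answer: -1540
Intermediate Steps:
G = 11
z = 4 (z = 4*1 = 4)
q(J) = -12 + 2*J (q(J) = (-2 + 4)*(-6 + J) = 2*(-6 + J) = -12 + 2*J)
140*(G + q(-5)) = 140*(11 + (-12 + 2*(-5))) = 140*(11 + (-12 - 10)) = 140*(11 - 22) = 140*(-11) = -1540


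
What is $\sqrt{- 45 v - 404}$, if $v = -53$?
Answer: $\sqrt{1981} \approx 44.508$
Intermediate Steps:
$\sqrt{- 45 v - 404} = \sqrt{\left(-45\right) \left(-53\right) - 404} = \sqrt{2385 - 404} = \sqrt{1981}$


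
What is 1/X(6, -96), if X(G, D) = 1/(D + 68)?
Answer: -28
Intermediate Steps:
X(G, D) = 1/(68 + D)
1/X(6, -96) = 1/(1/(68 - 96)) = 1/(1/(-28)) = 1/(-1/28) = -28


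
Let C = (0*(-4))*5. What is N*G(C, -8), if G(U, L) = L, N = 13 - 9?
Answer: -32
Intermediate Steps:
N = 4
C = 0 (C = 0*5 = 0)
N*G(C, -8) = 4*(-8) = -32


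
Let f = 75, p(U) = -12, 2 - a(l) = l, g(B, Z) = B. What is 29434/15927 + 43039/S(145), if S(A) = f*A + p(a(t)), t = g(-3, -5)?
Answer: 335074565/57671667 ≈ 5.8100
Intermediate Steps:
t = -3
a(l) = 2 - l
S(A) = -12 + 75*A (S(A) = 75*A - 12 = -12 + 75*A)
29434/15927 + 43039/S(145) = 29434/15927 + 43039/(-12 + 75*145) = 29434*(1/15927) + 43039/(-12 + 10875) = 29434/15927 + 43039/10863 = 335074565/57671667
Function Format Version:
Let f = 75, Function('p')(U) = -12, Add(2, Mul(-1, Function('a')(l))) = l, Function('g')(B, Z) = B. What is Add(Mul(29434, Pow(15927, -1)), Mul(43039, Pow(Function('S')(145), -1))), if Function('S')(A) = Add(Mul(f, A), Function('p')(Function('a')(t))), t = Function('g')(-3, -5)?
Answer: Rational(335074565, 57671667) ≈ 5.8100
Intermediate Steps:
t = -3
Function('a')(l) = Add(2, Mul(-1, l))
Function('S')(A) = Add(-12, Mul(75, A)) (Function('S')(A) = Add(Mul(75, A), -12) = Add(-12, Mul(75, A)))
Add(Mul(29434, Pow(15927, -1)), Mul(43039, Pow(Function('S')(145), -1))) = Add(Mul(29434, Pow(15927, -1)), Mul(43039, Pow(Add(-12, Mul(75, 145)), -1))) = Add(Mul(29434, Rational(1, 15927)), Mul(43039, Pow(Add(-12, 10875), -1))) = Add(Rational(29434, 15927), Mul(43039, Pow(10863, -1))) = Add(Rational(29434, 15927), Mul(43039, Rational(1, 10863))) = Add(Rational(29434, 15927), Rational(43039, 10863)) = Rational(335074565, 57671667)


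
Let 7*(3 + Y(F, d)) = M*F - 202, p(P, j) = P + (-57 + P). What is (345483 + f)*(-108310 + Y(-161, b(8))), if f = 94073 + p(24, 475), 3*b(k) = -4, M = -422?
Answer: -303485665697/7 ≈ -4.3355e+10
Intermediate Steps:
b(k) = -4/3 (b(k) = (⅓)*(-4) = -4/3)
p(P, j) = -57 + 2*P
Y(F, d) = -223/7 - 422*F/7 (Y(F, d) = -3 + (-422*F - 202)/7 = -3 + (-202 - 422*F)/7 = -3 + (-202/7 - 422*F/7) = -223/7 - 422*F/7)
f = 94064 (f = 94073 + (-57 + 2*24) = 94073 + (-57 + 48) = 94073 - 9 = 94064)
(345483 + f)*(-108310 + Y(-161, b(8))) = (345483 + 94064)*(-108310 + (-223/7 - 422/7*(-161))) = 439547*(-108310 + (-223/7 + 9706)) = 439547*(-108310 + 67719/7) = 439547*(-690451/7) = -303485665697/7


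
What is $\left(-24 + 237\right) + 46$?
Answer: $259$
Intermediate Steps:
$\left(-24 + 237\right) + 46 = 213 + 46 = 259$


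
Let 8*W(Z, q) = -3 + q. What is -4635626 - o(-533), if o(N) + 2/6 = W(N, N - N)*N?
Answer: -111259813/24 ≈ -4.6358e+6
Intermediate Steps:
W(Z, q) = -3/8 + q/8 (W(Z, q) = (-3 + q)/8 = -3/8 + q/8)
o(N) = -1/3 - 3*N/8 (o(N) = -1/3 + (-3/8 + (N - N)/8)*N = -1/3 + (-3/8 + (1/8)*0)*N = -1/3 + (-3/8 + 0)*N = -1/3 - 3*N/8)
-4635626 - o(-533) = -4635626 - (-1/3 - 3/8*(-533)) = -4635626 - (-1/3 + 1599/8) = -4635626 - 1*4789/24 = -4635626 - 4789/24 = -111259813/24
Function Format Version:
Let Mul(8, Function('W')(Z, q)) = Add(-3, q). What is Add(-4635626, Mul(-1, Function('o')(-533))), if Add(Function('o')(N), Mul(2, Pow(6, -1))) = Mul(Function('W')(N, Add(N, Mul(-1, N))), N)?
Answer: Rational(-111259813, 24) ≈ -4.6358e+6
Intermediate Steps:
Function('W')(Z, q) = Add(Rational(-3, 8), Mul(Rational(1, 8), q)) (Function('W')(Z, q) = Mul(Rational(1, 8), Add(-3, q)) = Add(Rational(-3, 8), Mul(Rational(1, 8), q)))
Function('o')(N) = Add(Rational(-1, 3), Mul(Rational(-3, 8), N)) (Function('o')(N) = Add(Rational(-1, 3), Mul(Add(Rational(-3, 8), Mul(Rational(1, 8), Add(N, Mul(-1, N)))), N)) = Add(Rational(-1, 3), Mul(Add(Rational(-3, 8), Mul(Rational(1, 8), 0)), N)) = Add(Rational(-1, 3), Mul(Add(Rational(-3, 8), 0), N)) = Add(Rational(-1, 3), Mul(Rational(-3, 8), N)))
Add(-4635626, Mul(-1, Function('o')(-533))) = Add(-4635626, Mul(-1, Add(Rational(-1, 3), Mul(Rational(-3, 8), -533)))) = Add(-4635626, Mul(-1, Add(Rational(-1, 3), Rational(1599, 8)))) = Add(-4635626, Mul(-1, Rational(4789, 24))) = Add(-4635626, Rational(-4789, 24)) = Rational(-111259813, 24)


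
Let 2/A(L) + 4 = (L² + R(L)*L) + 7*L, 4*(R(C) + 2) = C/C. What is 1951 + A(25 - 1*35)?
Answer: 169741/87 ≈ 1951.0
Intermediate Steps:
R(C) = -7/4 (R(C) = -2 + (C/C)/4 = -2 + (¼)*1 = -2 + ¼ = -7/4)
A(L) = 2/(-4 + L² + 21*L/4) (A(L) = 2/(-4 + ((L² - 7*L/4) + 7*L)) = 2/(-4 + (L² + 21*L/4)) = 2/(-4 + L² + 21*L/4))
1951 + A(25 - 1*35) = 1951 + 8/(-16 + 4*(25 - 1*35)² + 21*(25 - 1*35)) = 1951 + 8/(-16 + 4*(25 - 35)² + 21*(25 - 35)) = 1951 + 8/(-16 + 4*(-10)² + 21*(-10)) = 1951 + 8/(-16 + 4*100 - 210) = 1951 + 8/(-16 + 400 - 210) = 1951 + 8/174 = 1951 + 8*(1/174) = 1951 + 4/87 = 169741/87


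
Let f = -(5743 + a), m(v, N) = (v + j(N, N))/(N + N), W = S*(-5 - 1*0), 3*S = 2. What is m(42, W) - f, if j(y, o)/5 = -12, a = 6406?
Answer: 121517/10 ≈ 12152.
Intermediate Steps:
S = ⅔ (S = (⅓)*2 = ⅔ ≈ 0.66667)
j(y, o) = -60 (j(y, o) = 5*(-12) = -60)
W = -10/3 (W = 2*(-5 - 1*0)/3 = 2*(-5 + 0)/3 = (⅔)*(-5) = -10/3 ≈ -3.3333)
m(v, N) = (-60 + v)/(2*N) (m(v, N) = (v - 60)/(N + N) = (-60 + v)/((2*N)) = (-60 + v)*(1/(2*N)) = (-60 + v)/(2*N))
f = -12149 (f = -(5743 + 6406) = -1*12149 = -12149)
m(42, W) - f = (-60 + 42)/(2*(-10/3)) - 1*(-12149) = (½)*(-3/10)*(-18) + 12149 = 27/10 + 12149 = 121517/10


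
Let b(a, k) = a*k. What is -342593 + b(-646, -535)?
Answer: 3017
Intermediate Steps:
-342593 + b(-646, -535) = -342593 - 646*(-535) = -342593 + 345610 = 3017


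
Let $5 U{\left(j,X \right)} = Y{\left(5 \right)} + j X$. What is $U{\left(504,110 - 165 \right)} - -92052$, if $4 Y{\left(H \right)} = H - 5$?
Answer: $86508$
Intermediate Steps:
$Y{\left(H \right)} = - \frac{5}{4} + \frac{H}{4}$ ($Y{\left(H \right)} = \frac{H - 5}{4} = \frac{-5 + H}{4} = - \frac{5}{4} + \frac{H}{4}$)
$U{\left(j,X \right)} = \frac{X j}{5}$ ($U{\left(j,X \right)} = \frac{\left(- \frac{5}{4} + \frac{1}{4} \cdot 5\right) + j X}{5} = \frac{\left(- \frac{5}{4} + \frac{5}{4}\right) + X j}{5} = \frac{0 + X j}{5} = \frac{X j}{5}$)
$U{\left(504,110 - 165 \right)} - -92052 = \frac{1}{5} \left(110 - 165\right) 504 - -92052 = \frac{1}{5} \left(-55\right) 504 + 92052 = -5544 + 92052 = 86508$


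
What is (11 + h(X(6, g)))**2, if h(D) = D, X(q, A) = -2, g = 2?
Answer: 81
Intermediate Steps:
(11 + h(X(6, g)))**2 = (11 - 2)**2 = 9**2 = 81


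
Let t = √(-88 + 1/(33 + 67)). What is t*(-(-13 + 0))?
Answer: 13*I*√8799/10 ≈ 121.94*I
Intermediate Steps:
t = I*√8799/10 (t = √(-88 + 1/100) = √(-8799/100) = I*√8799/10 ≈ 9.3803*I)
t*(-(-13 + 0)) = (I*√8799/10)*(-(-13 + 0)) = (I*√8799/10)*(-1*(-13)) = (I*√8799/10)*13 = 13*I*√8799/10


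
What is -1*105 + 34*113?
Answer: 3737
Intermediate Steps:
-1*105 + 34*113 = -105 + 3842 = 3737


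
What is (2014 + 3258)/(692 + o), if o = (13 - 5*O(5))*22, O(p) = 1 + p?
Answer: 2636/159 ≈ 16.579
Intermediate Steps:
o = -374 (o = (13 - 5*(1 + 5))*22 = (13 - 5*6)*22 = (13 - 30)*22 = -17*22 = -374)
(2014 + 3258)/(692 + o) = (2014 + 3258)/(692 - 374) = 5272/318 = 5272*(1/318) = 2636/159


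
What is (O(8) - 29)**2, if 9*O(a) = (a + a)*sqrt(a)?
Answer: 70169/81 - 1856*sqrt(2)/9 ≈ 574.64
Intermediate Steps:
O(a) = 2*a**(3/2)/9 (O(a) = ((a + a)*sqrt(a))/9 = ((2*a)*sqrt(a))/9 = (2*a**(3/2))/9 = 2*a**(3/2)/9)
(O(8) - 29)**2 = (2*8**(3/2)/9 - 29)**2 = (2*(16*sqrt(2))/9 - 29)**2 = (32*sqrt(2)/9 - 29)**2 = (-29 + 32*sqrt(2)/9)**2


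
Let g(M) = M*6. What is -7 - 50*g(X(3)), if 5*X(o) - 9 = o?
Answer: -727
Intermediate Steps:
X(o) = 9/5 + o/5
g(M) = 6*M
-7 - 50*g(X(3)) = -7 - 300*(9/5 + (1/5)*3) = -7 - 300*(9/5 + 3/5) = -7 - 300*12/5 = -7 - 50*72/5 = -7 - 720 = -727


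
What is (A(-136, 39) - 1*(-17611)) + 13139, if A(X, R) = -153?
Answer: 30597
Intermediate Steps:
(A(-136, 39) - 1*(-17611)) + 13139 = (-153 - 1*(-17611)) + 13139 = (-153 + 17611) + 13139 = 17458 + 13139 = 30597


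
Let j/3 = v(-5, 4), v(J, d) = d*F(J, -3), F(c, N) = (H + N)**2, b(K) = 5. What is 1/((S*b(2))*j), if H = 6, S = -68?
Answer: -1/36720 ≈ -2.7233e-5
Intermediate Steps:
F(c, N) = (6 + N)**2
v(J, d) = 9*d (v(J, d) = d*(6 - 3)**2 = d*3**2 = d*9 = 9*d)
j = 108 (j = 3*(9*4) = 3*36 = 108)
1/((S*b(2))*j) = 1/(-68*5*108) = 1/(-340*108) = 1/(-36720) = -1/36720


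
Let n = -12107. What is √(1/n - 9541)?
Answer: 2*I*√349628633754/12107 ≈ 97.678*I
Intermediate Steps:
√(1/n - 9541) = √(1/(-12107) - 9541) = √(-1/12107 - 9541) = √(-115512888/12107) = 2*I*√349628633754/12107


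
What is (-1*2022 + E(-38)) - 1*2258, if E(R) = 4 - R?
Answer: -4238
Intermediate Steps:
(-1*2022 + E(-38)) - 1*2258 = (-1*2022 + (4 - 1*(-38))) - 1*2258 = (-2022 + (4 + 38)) - 2258 = (-2022 + 42) - 2258 = -1980 - 2258 = -4238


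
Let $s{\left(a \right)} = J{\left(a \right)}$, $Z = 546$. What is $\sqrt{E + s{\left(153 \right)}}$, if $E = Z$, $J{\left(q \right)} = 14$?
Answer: $4 \sqrt{35} \approx 23.664$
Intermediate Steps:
$E = 546$
$s{\left(a \right)} = 14$
$\sqrt{E + s{\left(153 \right)}} = \sqrt{546 + 14} = \sqrt{560} = 4 \sqrt{35}$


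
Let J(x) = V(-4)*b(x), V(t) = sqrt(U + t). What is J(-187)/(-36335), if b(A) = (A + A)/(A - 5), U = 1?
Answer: -187*I*sqrt(3)/3488160 ≈ -9.2855e-5*I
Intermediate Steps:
b(A) = 2*A/(-5 + A) (b(A) = (2*A)/(-5 + A) = 2*A/(-5 + A))
V(t) = sqrt(1 + t)
J(x) = 2*I*x*sqrt(3)/(-5 + x) (J(x) = sqrt(1 - 4)*(2*x/(-5 + x)) = sqrt(-3)*(2*x/(-5 + x)) = (I*sqrt(3))*(2*x/(-5 + x)) = 2*I*x*sqrt(3)/(-5 + x))
J(-187)/(-36335) = (2*I*(-187)*sqrt(3)/(-5 - 187))/(-36335) = (2*I*(-187)*sqrt(3)/(-192))*(-1/36335) = (2*I*(-187)*sqrt(3)*(-1/192))*(-1/36335) = (187*I*sqrt(3)/96)*(-1/36335) = -187*I*sqrt(3)/3488160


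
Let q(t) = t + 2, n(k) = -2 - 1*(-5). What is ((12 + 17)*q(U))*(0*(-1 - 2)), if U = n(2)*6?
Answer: 0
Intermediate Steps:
n(k) = 3 (n(k) = -2 + 5 = 3)
U = 18 (U = 3*6 = 18)
q(t) = 2 + t
((12 + 17)*q(U))*(0*(-1 - 2)) = ((12 + 17)*(2 + 18))*(0*(-1 - 2)) = (29*20)*(0*(-3)) = 580*0 = 0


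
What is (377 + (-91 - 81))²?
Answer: 42025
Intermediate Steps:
(377 + (-91 - 81))² = (377 - 172)² = 205² = 42025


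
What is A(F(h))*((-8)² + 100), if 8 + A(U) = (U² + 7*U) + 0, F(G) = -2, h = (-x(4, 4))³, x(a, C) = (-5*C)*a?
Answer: -2952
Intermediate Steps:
x(a, C) = -5*C*a
h = 512000 (h = (-(-5)*4*4)³ = (-1*(-80))³ = 80³ = 512000)
A(U) = -8 + U² + 7*U (A(U) = -8 + ((U² + 7*U) + 0) = -8 + (U² + 7*U) = -8 + U² + 7*U)
A(F(h))*((-8)² + 100) = (-8 + (-2)² + 7*(-2))*((-8)² + 100) = (-8 + 4 - 14)*(64 + 100) = -18*164 = -2952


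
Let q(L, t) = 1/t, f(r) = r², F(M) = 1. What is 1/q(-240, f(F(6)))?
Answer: 1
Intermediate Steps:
1/q(-240, f(F(6))) = 1/(1/(1²)) = 1/(1/1) = 1/1 = 1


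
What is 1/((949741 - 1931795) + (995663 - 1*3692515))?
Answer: -1/3678906 ≈ -2.7182e-7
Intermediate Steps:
1/((949741 - 1931795) + (995663 - 1*3692515)) = 1/(-982054 + (995663 - 3692515)) = 1/(-982054 - 2696852) = 1/(-3678906) = -1/3678906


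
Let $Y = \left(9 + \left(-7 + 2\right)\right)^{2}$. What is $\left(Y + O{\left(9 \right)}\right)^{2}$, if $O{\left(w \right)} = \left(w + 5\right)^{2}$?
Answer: $44944$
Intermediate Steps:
$O{\left(w \right)} = \left(5 + w\right)^{2}$
$Y = 16$ ($Y = \left(9 - 5\right)^{2} = 4^{2} = 16$)
$\left(Y + O{\left(9 \right)}\right)^{2} = \left(16 + \left(5 + 9\right)^{2}\right)^{2} = \left(16 + 14^{2}\right)^{2} = \left(16 + 196\right)^{2} = 212^{2} = 44944$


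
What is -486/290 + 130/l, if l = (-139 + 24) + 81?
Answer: -13556/2465 ≈ -5.4994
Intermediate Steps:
l = -34 (l = -115 + 81 = -34)
-486/290 + 130/l = -486/290 + 130/(-34) = -486*1/290 + 130*(-1/34) = -243/145 - 65/17 = -13556/2465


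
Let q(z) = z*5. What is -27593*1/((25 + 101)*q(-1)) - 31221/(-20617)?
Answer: 588554111/12988710 ≈ 45.313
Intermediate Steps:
q(z) = 5*z
-27593*1/((25 + 101)*q(-1)) - 31221/(-20617) = -27593*(-1/(5*(25 + 101))) - 31221/(-20617) = -27593/((-5*126)) - 31221*(-1/20617) = -27593/(-630) + 31221/20617 = -27593*(-1/630) + 31221/20617 = 27593/630 + 31221/20617 = 588554111/12988710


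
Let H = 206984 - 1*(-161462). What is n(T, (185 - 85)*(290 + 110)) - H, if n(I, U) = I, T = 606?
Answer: -367840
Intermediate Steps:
H = 368446 (H = 206984 + 161462 = 368446)
n(T, (185 - 85)*(290 + 110)) - H = 606 - 1*368446 = 606 - 368446 = -367840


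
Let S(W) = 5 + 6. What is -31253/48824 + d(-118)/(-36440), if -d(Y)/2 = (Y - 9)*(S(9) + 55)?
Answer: -244668107/222393320 ≈ -1.1002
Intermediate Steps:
S(W) = 11
d(Y) = 1188 - 132*Y (d(Y) = -2*(Y - 9)*(11 + 55) = -2*(-9 + Y)*66 = -2*(-594 + 66*Y) = 1188 - 132*Y)
-31253/48824 + d(-118)/(-36440) = -31253/48824 + (1188 - 132*(-118))/(-36440) = -31253*1/48824 + (1188 + 15576)*(-1/36440) = -31253/48824 + 16764*(-1/36440) = -31253/48824 - 4191/9110 = -244668107/222393320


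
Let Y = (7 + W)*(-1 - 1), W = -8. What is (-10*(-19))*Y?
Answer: 380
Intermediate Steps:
Y = 2 (Y = (7 - 8)*(-1 - 1) = -1*(-2) = 2)
(-10*(-19))*Y = -10*(-19)*2 = 190*2 = 380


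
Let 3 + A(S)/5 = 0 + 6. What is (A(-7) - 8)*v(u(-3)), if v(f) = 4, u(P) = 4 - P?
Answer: 28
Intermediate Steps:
A(S) = 15 (A(S) = -15 + 5*(0 + 6) = -15 + 5*6 = -15 + 30 = 15)
(A(-7) - 8)*v(u(-3)) = (15 - 8)*4 = 7*4 = 28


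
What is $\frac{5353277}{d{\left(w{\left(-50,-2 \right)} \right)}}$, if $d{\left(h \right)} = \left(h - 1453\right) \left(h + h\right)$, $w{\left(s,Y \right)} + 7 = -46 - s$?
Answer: $\frac{5353277}{8736} \approx 612.78$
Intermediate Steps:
$w{\left(s,Y \right)} = -53 - s$ ($w{\left(s,Y \right)} = -7 - \left(46 + s\right) = -53 - s$)
$d{\left(h \right)} = 2 h \left(-1453 + h\right)$ ($d{\left(h \right)} = \left(-1453 + h\right) 2 h = 2 h \left(-1453 + h\right)$)
$\frac{5353277}{d{\left(w{\left(-50,-2 \right)} \right)}} = \frac{5353277}{2 \left(-53 - -50\right) \left(-1453 - 3\right)} = \frac{5353277}{2 \left(-53 + 50\right) \left(-1453 + \left(-53 + 50\right)\right)} = \frac{5353277}{2 \left(-3\right) \left(-1453 - 3\right)} = \frac{5353277}{2 \left(-3\right) \left(-1456\right)} = \frac{5353277}{8736}$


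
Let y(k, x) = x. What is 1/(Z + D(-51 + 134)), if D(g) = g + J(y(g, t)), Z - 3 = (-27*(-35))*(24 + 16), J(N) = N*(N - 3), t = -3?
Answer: 1/37904 ≈ 2.6382e-5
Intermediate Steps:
J(N) = N*(-3 + N)
Z = 37803 (Z = 3 + (-27*(-35))*(24 + 16) = 3 + 945*40 = 3 + 37800 = 37803)
D(g) = 18 + g (D(g) = g - 3*(-3 - 3) = g - 3*(-6) = g + 18 = 18 + g)
1/(Z + D(-51 + 134)) = 1/(37803 + (18 + (-51 + 134))) = 1/(37803 + (18 + 83)) = 1/(37803 + 101) = 1/37904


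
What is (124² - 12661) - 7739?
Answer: -5024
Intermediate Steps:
(124² - 12661) - 7739 = (15376 - 12661) - 7739 = 2715 - 7739 = -5024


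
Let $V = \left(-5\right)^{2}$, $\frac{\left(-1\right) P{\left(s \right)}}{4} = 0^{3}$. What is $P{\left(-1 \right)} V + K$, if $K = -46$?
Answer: $-46$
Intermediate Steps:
$P{\left(s \right)} = 0$ ($P{\left(s \right)} = - 4 \cdot 0^{3} = \left(-4\right) 0 = 0$)
$V = 25$
$P{\left(-1 \right)} V + K = 0 \cdot 25 - 46 = 0 - 46 = -46$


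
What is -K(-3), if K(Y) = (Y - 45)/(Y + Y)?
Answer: -8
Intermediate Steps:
K(Y) = (-45 + Y)/(2*Y) (K(Y) = (-45 + Y)/((2*Y)) = (-45 + Y)*(1/(2*Y)) = (-45 + Y)/(2*Y))
-K(-3) = -(-45 - 3)/(2*(-3)) = -(-1)*(-48)/(2*3) = -1*8 = -8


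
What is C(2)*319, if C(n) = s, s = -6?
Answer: -1914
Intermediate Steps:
C(n) = -6
C(2)*319 = -6*319 = -1914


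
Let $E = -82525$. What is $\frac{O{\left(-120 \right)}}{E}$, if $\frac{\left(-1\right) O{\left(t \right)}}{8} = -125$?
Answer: $- \frac{40}{3301} \approx -0.012118$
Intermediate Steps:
$O{\left(t \right)} = 1000$ ($O{\left(t \right)} = \left(-8\right) \left(-125\right) = 1000$)
$\frac{O{\left(-120 \right)}}{E} = \frac{1000}{-82525} = 1000 \left(- \frac{1}{82525}\right) = - \frac{40}{3301}$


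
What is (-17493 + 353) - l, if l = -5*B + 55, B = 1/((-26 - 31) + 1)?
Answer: -962925/56 ≈ -17195.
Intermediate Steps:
B = -1/56 (B = 1/(-57 + 1) = 1/(-56) = -1/56 ≈ -0.017857)
l = 3085/56 (l = -5*(-1/56) + 55 = 5/56 + 55 = 3085/56 ≈ 55.089)
(-17493 + 353) - l = (-17493 + 353) - 1*3085/56 = -17140 - 3085/56 = -962925/56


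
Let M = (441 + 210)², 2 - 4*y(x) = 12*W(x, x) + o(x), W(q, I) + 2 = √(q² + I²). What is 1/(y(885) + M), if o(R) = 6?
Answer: 211903/89798713793 + 2655*√2/179597427586 ≈ 2.3807e-6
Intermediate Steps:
W(q, I) = -2 + √(I² + q²) (W(q, I) = -2 + √(q² + I²) = -2 + √(I² + q²))
y(x) = 5 - 3*√2*√(x²) (y(x) = ½ - (12*(-2 + √(x² + x²)) + 6)/4 = ½ - (12*(-2 + √(2*x²)) + 6)/4 = ½ - (12*(-2 + √2*√(x²)) + 6)/4 = ½ - ((-24 + 12*√2*√(x²)) + 6)/4 = ½ - (-18 + 12*√2*√(x²))/4 = ½ + (9/2 - 3*√2*√(x²)) = 5 - 3*√2*√(x²))
M = 423801 (M = 651² = 423801)
1/(y(885) + M) = 1/((5 - 3*√2*√(885²)) + 423801) = 1/((5 - 3*√2*√783225) + 423801) = 1/((5 - 3*√2*885) + 423801) = 1/((5 - 2655*√2) + 423801) = 1/(423806 - 2655*√2)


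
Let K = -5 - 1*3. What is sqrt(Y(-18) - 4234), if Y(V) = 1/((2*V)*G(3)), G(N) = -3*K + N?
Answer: I*sqrt(12346347)/54 ≈ 65.069*I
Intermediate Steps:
K = -8 (K = -5 - 3 = -8)
G(N) = 24 + N (G(N) = -3*(-8) + N = 24 + N)
Y(V) = 1/(54*V) (Y(V) = 1/((2*V)*(24 + 3)) = 1/((2*V)*27) = 1/(54*V))
sqrt(Y(-18) - 4234) = sqrt((1/54)/(-18) - 4234) = sqrt((1/54)*(-1/18) - 4234) = sqrt(-1/972 - 4234) = sqrt(-4115449/972) = I*sqrt(12346347)/54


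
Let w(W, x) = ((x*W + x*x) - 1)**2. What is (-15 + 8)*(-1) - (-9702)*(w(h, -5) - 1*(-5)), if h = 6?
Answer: 397789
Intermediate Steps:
w(W, x) = (-1 + x**2 + W*x)**2 (w(W, x) = ((W*x + x**2) - 1)**2 = ((x**2 + W*x) - 1)**2 = (-1 + x**2 + W*x)**2)
(-15 + 8)*(-1) - (-9702)*(w(h, -5) - 1*(-5)) = (-15 + 8)*(-1) - (-9702)*((-1 + (-5)**2 + 6*(-5))**2 - 1*(-5)) = -7*(-1) - (-9702)*((-1 + 25 - 30)**2 + 5) = 7 - (-9702)*((-6)**2 + 5) = 7 - (-9702)*(36 + 5) = 7 - (-9702)*41 = 7 - 539*(-738) = 7 + 397782 = 397789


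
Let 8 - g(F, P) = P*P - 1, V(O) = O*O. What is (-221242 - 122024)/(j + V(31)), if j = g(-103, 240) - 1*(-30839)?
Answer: 114422/8597 ≈ 13.310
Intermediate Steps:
V(O) = O**2
g(F, P) = 9 - P**2 (g(F, P) = 8 - (P*P - 1) = 8 - (P**2 - 1) = 8 - (-1 + P**2) = 8 + (1 - P**2) = 9 - P**2)
j = -26752 (j = (9 - 1*240**2) - 1*(-30839) = (9 - 1*57600) + 30839 = (9 - 57600) + 30839 = -57591 + 30839 = -26752)
(-221242 - 122024)/(j + V(31)) = (-221242 - 122024)/(-26752 + 31**2) = -343266/(-26752 + 961) = -343266/(-25791) = -343266*(-1/25791) = 114422/8597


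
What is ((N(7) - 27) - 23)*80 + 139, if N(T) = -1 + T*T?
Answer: -21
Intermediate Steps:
N(T) = -1 + T²
((N(7) - 27) - 23)*80 + 139 = (((-1 + 7²) - 27) - 23)*80 + 139 = (((-1 + 49) - 27) - 23)*80 + 139 = ((48 - 27) - 23)*80 + 139 = (21 - 23)*80 + 139 = -2*80 + 139 = -160 + 139 = -21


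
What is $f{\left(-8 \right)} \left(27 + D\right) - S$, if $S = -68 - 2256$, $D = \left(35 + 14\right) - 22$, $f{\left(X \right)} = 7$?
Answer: $2702$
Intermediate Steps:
$D = 27$ ($D = 49 - 22 = 27$)
$S = -2324$ ($S = -68 - 2256 = -2324$)
$f{\left(-8 \right)} \left(27 + D\right) - S = 7 \left(27 + 27\right) - -2324 = 7 \cdot 54 + 2324 = 378 + 2324 = 2702$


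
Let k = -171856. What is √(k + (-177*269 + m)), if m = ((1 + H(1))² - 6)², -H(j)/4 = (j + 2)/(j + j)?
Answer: 62*I*√57 ≈ 468.09*I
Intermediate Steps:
H(j) = -2*(2 + j)/j (H(j) = -4*(j + 2)/(j + j) = -4*(2 + j)/(2*j) = -4*(2 + j)*1/(2*j) = -2*(2 + j)/j)
m = 361 (m = ((1 + (-2 - 4/1))² - 6)² = ((1 + (-2 - 4*1))² - 6)² = ((1 + (-2 - 4))² - 6)² = ((1 - 6)² - 6)² = ((-5)² - 6)² = (25 - 6)² = 19² = 361)
√(k + (-177*269 + m)) = √(-171856 + (-177*269 + 361)) = √(-171856 + (-47613 + 361)) = √(-171856 - 47252) = √(-219108) = 62*I*√57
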